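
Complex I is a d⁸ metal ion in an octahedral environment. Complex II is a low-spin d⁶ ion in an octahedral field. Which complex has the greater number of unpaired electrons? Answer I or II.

I

I: For octahedral d⁸ the high- and low-spin configurations coincide; t₂g⁶ eg² → 2 unpaired.
II: t₂g⁶ eg⁰ → 0 unpaired.
So I has more unpaired electrons.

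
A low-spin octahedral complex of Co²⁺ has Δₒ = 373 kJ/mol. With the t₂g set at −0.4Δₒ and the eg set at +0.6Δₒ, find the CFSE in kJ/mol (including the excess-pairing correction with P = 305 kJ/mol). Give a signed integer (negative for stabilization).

Co sits in group 9; removing 2 electrons leaves Co²⁺ with 9 − 2 = 7 d electrons.
Electron filling gives t₂g⁶ eg¹.
Orbital CFSE = 6(-0.4) + 1(0.6) = -1.8Δₒ = -1.8 × 373 = -671 kJ/mol.
Pairing penalty: 3 pairs vs 2 in the high-spin reference → 1 extra × P = 305 kJ/mol.
Combining: -671 + 305 = -366 kJ/mol.

-366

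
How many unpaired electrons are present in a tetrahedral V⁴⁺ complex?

V sits in group 5; removing 4 electrons leaves V⁴⁺ with 5 − 4 = 1 d electrons.
With tetrahedral geometry the complex is necessarily high-spin.
Configuration: e¹ t₂⁰, giving 1 unpaired electron.

1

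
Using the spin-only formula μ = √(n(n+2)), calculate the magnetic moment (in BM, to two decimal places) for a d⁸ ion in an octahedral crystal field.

For octahedral d⁸ the high- and low-spin configurations coincide.
Configuration: t₂g⁶ eg² → 2 unpaired electrons.
μ(spin-only) = √[2(2+2)] = √8 ≈ 2.83 BM.

2.83 BM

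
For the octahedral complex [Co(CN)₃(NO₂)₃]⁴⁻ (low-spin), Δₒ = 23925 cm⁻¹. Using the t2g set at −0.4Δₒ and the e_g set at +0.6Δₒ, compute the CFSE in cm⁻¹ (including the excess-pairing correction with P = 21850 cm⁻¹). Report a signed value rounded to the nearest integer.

Ligand charges: 3×(-1) from CN⁻ and 3×(-1) from NO₂⁻ sum to -6; with overall charge -4, Co is +2.
Co is in group 9, so Co²⁺ is d⁷ (9 − 2 = 7).
Electron filling gives t2g^6 e_g^1.
Orbital CFSE = 6(-0.4) + 1(0.6) = -1.8Δₒ = -1.8 × 23925 = -43065 cm⁻¹.
Pairing penalty: 3 pairs vs 2 in the high-spin reference → 1 extra × P = 21850 cm⁻¹.
Overall CFSE = -43065 + 21850 = -21215 cm⁻¹.

-21215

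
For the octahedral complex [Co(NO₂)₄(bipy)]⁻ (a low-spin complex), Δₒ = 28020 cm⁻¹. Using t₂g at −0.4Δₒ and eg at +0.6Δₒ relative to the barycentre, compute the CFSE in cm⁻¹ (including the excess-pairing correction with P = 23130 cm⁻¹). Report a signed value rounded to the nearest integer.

-20988

Ligand charges: 4×(-1) from NO₂⁻ and 1×(+0) from bipy sum to -4; with overall charge -1, Co is +3.
Co sits in group 9; removing 3 electrons leaves Co³⁺ with 9 − 3 = 6 d electrons.
The d⁶ electrons fill as t₂g⁶ eg⁰.
CFSE(orbital) = 6×(-0.4Δₒ) + 0×(0.6Δₒ) = -2.4Δₒ; with Δₒ = 28020 cm⁻¹ that is -67248 cm⁻¹.
High-spin d⁶ would be t₂g⁴ eg² with 1 pair; low-spin has 3, so 2 excess pairs cost +2P = +46260 cm⁻¹.
Overall CFSE = -67248 + 46260 = -20988 cm⁻¹.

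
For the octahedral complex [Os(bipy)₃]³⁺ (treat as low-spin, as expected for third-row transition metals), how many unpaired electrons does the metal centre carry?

bipy is neutral, so the +3 overall charge sits on Os: oxidation state +3.
Group 8 minus oxidation state +3 gives a d⁵ configuration for Os³⁺.
Configuration: t2g^5 e_g^0, giving 1 unpaired electron.

1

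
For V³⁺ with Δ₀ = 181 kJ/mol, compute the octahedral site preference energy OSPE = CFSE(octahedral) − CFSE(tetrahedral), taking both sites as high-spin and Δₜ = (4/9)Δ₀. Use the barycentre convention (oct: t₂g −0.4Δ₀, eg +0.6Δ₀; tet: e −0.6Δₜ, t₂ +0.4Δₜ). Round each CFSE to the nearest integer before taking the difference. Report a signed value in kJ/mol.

V is in group 5, so V³⁺ is d² (5 − 3 = 2).
Octahedral (high-spin): t2g^2 e_g^0, CFSE = 2(−0.4) + 0(+0.6) = -0.8Δ₀ = -0.8 × 181 = -145 kJ/mol.
In a tetrahedral site the filling is e^2 t2^0: CFSE(tet) = -1.2Δₜ = -1.2 × (4/9)(181) = -97 kJ/mol.
OSPE = CFSE(oct) − CFSE(tet) = -145 − (-97) = -48 kJ/mol.

-48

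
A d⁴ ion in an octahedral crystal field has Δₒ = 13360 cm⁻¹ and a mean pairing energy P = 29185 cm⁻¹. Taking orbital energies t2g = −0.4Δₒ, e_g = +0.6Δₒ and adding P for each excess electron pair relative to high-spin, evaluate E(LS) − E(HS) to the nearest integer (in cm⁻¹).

High-spin: t2g^3 e_g^1, CFSE = -0.6Δₒ = -8016 cm⁻¹.
Low-spin: t2g^4 e_g^0, orbital CFSE = -1.6Δₒ = -21376 cm⁻¹; plus 1 excess pair × P = +29185 cm⁻¹; total 7809 cm⁻¹.
E(LS) − E(HS) = 7809 − (-8016) = 15825 cm⁻¹.

15825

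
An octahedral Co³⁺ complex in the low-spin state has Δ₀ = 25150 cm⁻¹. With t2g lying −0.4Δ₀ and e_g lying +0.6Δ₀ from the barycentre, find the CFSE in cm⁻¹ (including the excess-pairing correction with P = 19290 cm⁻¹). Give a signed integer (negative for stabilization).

Co sits in group 9; removing 3 electrons leaves Co³⁺ with 9 − 3 = 6 d electrons.
Configuration: t2g^6 e_g^0.
Orbital CFSE = 6(-0.4) + 0(0.6) = -2.4Δ₀ = -2.4 × 25150 = -60360 cm⁻¹.
Relative to high-spin t2g^4 e_g^2 (1 paired), the low-spin configuration has 2 additional pairs, contributing +2 × 19290 = +38580 cm⁻¹.
Combining: -60360 + 38580 = -21780 cm⁻¹.

-21780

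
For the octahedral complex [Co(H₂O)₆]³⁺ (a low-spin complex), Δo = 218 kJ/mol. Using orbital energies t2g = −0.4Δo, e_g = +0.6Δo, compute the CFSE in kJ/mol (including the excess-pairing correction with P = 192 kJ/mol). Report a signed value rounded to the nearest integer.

H₂O is neutral, so the +3 overall charge sits on Co: oxidation state +3.
Co is in group 9, so Co³⁺ is d⁶ (9 − 3 = 6).
The d⁶ electrons fill as t2g^6 e_g^0.
The orbital stabilization is -2.4Δo = -2.4 × 218 = -523 kJ/mol.
High-spin d⁶ would be t2g^4 e_g^2 with 1 pair; low-spin has 3, so 2 excess pairs cost +2P = +384 kJ/mol.
Combining: -523 + 384 = -139 kJ/mol.

-139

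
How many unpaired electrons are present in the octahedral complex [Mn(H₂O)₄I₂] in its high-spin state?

5

Ligand charges: 4×(+0) from H₂O and 2×(-1) from I⁻ sum to -2; with overall charge +0, Mn is +2.
Mn is in group 7, so Mn²⁺ is d⁵ (7 − 2 = 5).
Configuration: t₂g³ eg², giving 5 unpaired electrons.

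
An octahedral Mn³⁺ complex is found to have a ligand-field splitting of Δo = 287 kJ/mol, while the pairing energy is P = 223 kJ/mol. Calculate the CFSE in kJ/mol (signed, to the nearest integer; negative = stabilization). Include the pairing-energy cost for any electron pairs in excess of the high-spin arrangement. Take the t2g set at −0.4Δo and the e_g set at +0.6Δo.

Group 7 minus oxidation state +3 gives a d⁴ configuration for Mn³⁺.
Here Δo > P (287 > 223), so the low-spin state is favoured.
Configuration: t2g^4 e_g^0.
Orbital CFSE = -1.6Δo = -1.6 × 287 = -459 kJ/mol.
Excess pairs vs high-spin: 1 − 0 = 1; pairing cost = +223 kJ/mol.
Net CFSE = -459 + 223 = -236 kJ/mol.

-236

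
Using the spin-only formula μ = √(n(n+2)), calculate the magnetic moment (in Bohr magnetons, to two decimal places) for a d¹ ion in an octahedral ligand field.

Configuration: t₂g¹ eg⁰ → 1 unpaired electron.
μ(spin-only) = √[1(1+2)] = √3 ≈ 1.73 Bohr magnetons.

1.73 Bohr magnetons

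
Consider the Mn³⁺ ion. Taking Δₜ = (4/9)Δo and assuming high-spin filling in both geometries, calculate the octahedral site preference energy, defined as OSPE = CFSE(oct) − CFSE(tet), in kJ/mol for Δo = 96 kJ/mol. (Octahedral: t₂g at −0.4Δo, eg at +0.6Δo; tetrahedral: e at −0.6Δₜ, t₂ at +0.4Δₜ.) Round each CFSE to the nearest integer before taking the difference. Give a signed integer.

-41

Group 7 minus oxidation state +3 gives a d⁴ configuration for Mn³⁺.
In an octahedral site d⁴ (HS) is t2g^3 e_g^1, giving CFSE(oct) = -0.6Δo = -58 kJ/mol.
In a tetrahedral site the filling is e^2 t2^2: CFSE(tet) = -0.4Δₜ = -0.4 × (4/9)(96) = -17 kJ/mol.
Subtracting, OSPE = -58 − (-17) = -41 kJ/mol.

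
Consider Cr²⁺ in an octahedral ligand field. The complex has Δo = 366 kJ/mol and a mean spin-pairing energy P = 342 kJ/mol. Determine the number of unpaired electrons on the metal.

Group 6 minus oxidation state +2 gives a d⁴ configuration for Cr²⁺.
Since Δo = 366 kJ/mol > P = 342 kJ/mol, the complex adopts the low-spin configuration.
That gives t2g^4 e_g^0.
Unpaired electrons: 2.

2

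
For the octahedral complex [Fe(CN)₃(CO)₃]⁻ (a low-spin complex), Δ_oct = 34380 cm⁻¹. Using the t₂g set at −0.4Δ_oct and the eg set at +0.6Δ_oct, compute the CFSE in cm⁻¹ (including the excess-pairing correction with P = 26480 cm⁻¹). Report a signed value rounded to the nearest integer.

Ligand charges: 3×(-1) from CN⁻ and 3×(+0) from CO sum to -3; with overall charge -1, Fe is +2.
Group 8 minus oxidation state +2 gives a d⁶ configuration for Fe²⁺.
The d⁶ electrons fill as t₂g⁶ eg⁰.
CFSE(orbital) = 6×(-0.4Δ_oct) + 0×(0.6Δ_oct) = -2.4Δ_oct; with Δ_oct = 34380 cm⁻¹ that is -82512 cm⁻¹.
High-spin d⁶ would be t₂g⁴ eg² with 1 pair; low-spin has 3, so 2 excess pairs cost +2P = +52960 cm⁻¹.
Net CFSE = -82512 + 52960 = -29552 cm⁻¹.

-29552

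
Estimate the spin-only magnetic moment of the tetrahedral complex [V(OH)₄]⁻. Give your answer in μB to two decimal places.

Each OH⁻ contributes -1; 4 × (-1) = -4. With overall charge -1, V is in the +3 oxidation state.
Group 5 minus oxidation state +3 gives a d² configuration for V³⁺.
Tetrahedral splitting is small, so the complex is high-spin.
Configuration: e² t₂⁰ → 2 unpaired electrons.
μ(spin-only) = √[2(2+2)] = √8 ≈ 2.83 μB.

2.83 μB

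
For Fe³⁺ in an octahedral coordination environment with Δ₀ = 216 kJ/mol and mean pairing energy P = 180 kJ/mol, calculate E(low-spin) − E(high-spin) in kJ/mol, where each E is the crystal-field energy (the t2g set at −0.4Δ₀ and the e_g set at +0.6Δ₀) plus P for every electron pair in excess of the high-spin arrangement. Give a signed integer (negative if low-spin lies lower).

-72

Group 8 minus oxidation state +3 gives a d⁵ configuration for Fe³⁺.
High-spin: t2g^3 e_g^2, CFSE = 0.0Δ₀ = 0 kJ/mol.
Low-spin t2g^5 e_g^0 gives -2.0Δ₀ = -432 kJ/mol, but forming 2 extra pairs costs 2P = 360 kJ/mol, so E(LS) = -432 + 360 = -72 kJ/mol.
Thus E(LS) − E(HS) = -72 kJ/mol.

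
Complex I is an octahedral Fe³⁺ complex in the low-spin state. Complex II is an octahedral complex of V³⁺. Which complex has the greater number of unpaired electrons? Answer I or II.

II

I: Fe³⁺: group 8, so d-count = 8 − 3 = 5; t2g^5 e_g^0 → 1 unpaired.
II: Group 5 minus oxidation state +3 gives a d² configuration for V³⁺; t₂g² eg⁰ → 2 unpaired.
So II has more unpaired electrons.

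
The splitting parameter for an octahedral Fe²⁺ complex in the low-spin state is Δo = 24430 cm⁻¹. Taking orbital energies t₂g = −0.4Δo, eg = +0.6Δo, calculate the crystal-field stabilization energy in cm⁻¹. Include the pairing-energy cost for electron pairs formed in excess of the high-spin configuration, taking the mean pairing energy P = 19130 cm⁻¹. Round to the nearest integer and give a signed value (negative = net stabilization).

-20372

Fe sits in group 8; removing 2 electrons leaves Fe²⁺ with 8 − 2 = 6 d electrons.
Electron filling gives t₂g⁶ eg⁰.
CFSE(orbital) = 6×(-0.4Δo) + 0×(0.6Δo) = -2.4Δo; with Δo = 24430 cm⁻¹ that is -58632 cm⁻¹.
High-spin d⁶ would be t₂g⁴ eg² with 1 pair; low-spin has 3, so 2 excess pairs cost +2P = +38260 cm⁻¹.
Net CFSE = -58632 + 38260 = -20372 cm⁻¹.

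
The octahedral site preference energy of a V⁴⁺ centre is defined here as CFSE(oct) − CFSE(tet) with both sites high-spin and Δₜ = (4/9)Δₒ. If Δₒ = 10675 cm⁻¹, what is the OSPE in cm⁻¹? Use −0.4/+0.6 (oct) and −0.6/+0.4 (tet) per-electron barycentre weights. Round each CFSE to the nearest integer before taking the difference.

-1423

V is in group 5, so V⁴⁺ is d¹ (5 − 4 = 1).
In an octahedral site d¹ (HS) is t2g^1 e_g^0, giving CFSE(oct) = -0.4Δₒ = -4270 cm⁻¹.
Tetrahedral: e^1 t2^0, CFSE = 1(−0.6) + 0(+0.4) = -0.6Δₜ = -0.6 × (4/9) × 10675 = -2847 cm⁻¹.
Subtracting, OSPE = -4270 − (-2847) = -1423 cm⁻¹.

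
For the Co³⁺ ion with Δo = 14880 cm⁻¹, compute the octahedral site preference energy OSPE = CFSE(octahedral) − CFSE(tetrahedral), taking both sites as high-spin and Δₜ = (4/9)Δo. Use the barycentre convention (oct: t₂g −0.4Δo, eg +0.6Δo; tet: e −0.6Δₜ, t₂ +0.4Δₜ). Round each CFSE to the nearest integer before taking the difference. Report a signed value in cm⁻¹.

-1984

Group 9 minus oxidation state +3 gives a d⁶ configuration for Co³⁺.
Octahedral high-spin t₂g⁴ eg²: CFSE = -0.4 × 14880 = -5952 cm⁻¹.
Tetrahedral e³ t₂³ gives -0.6Δₜ = -0.6 × (4/9) × 14880 = -3968 cm⁻¹.
Subtracting, OSPE = -5952 − (-3968) = -1984 cm⁻¹.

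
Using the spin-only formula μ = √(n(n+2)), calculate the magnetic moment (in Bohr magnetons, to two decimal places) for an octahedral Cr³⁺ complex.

Group 6 minus oxidation state +3 gives a d³ configuration for Cr³⁺.
Configuration: t₂g³ eg⁰ → 3 unpaired electrons.
μ(spin-only) = √[3(3+2)] = √15 ≈ 3.87 Bohr magnetons.

3.87 Bohr magnetons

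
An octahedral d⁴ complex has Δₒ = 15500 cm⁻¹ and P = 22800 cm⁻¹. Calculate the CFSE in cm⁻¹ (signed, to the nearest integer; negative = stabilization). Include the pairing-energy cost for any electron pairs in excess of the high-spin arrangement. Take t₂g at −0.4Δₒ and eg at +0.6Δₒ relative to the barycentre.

With Δₒ < P the complex is high-spin.
That gives t₂g³ eg¹.
Orbital CFSE = -0.6Δₒ = -0.6 × 15500 = -9300 cm⁻¹.
High-spin has no excess pairs, so no pairing correction applies.

-9300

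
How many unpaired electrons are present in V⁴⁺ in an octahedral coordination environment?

V sits in group 5; removing 4 electrons leaves V⁴⁺ with 5 − 4 = 1 d electrons.
Configuration: t2g^1 e_g^0, giving 1 unpaired electron.

1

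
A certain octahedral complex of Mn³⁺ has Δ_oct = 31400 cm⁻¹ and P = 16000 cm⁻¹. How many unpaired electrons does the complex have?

Group 7 minus oxidation state +3 gives a d⁴ configuration for Mn³⁺.
Δ_oct > P, so pairing is preferred: the ground state is low-spin.
Configuration: t₂g⁴ eg⁰.
Unpaired electrons: 2.

2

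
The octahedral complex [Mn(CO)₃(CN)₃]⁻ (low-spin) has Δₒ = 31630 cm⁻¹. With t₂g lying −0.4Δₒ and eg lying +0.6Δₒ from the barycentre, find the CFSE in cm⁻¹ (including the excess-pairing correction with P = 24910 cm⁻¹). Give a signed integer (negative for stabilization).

Ligand charges: 3×(+0) from CO and 3×(-1) from CN⁻ sum to -3; with overall charge -1, Mn is +2.
Group 7 minus oxidation state +2 gives a d⁵ configuration for Mn²⁺.
Configuration: t₂g⁵ eg⁰.
CFSE(orbital) = 5×(-0.4Δₒ) + 0×(0.6Δₒ) = -2.0Δₒ; with Δₒ = 31630 cm⁻¹ that is -63260 cm⁻¹.
High-spin d⁵ would be t₂g³ eg² with 0 pairs; low-spin has 2, so 2 excess pairs cost +2P = +49820 cm⁻¹.
Net CFSE = -63260 + 49820 = -13440 cm⁻¹.

-13440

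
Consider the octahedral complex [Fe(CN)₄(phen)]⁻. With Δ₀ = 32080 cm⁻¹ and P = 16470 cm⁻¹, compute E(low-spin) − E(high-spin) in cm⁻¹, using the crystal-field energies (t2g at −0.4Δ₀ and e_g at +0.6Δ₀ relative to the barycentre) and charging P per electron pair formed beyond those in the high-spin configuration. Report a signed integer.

-31220

Ligand charges: 4×(-1) from CN⁻ and 1×(+0) from phen sum to -4; with overall charge -1, Fe is +3.
Fe³⁺: group 8, so d-count = 8 − 3 = 5.
High-spin: t2g^3 e_g^2, CFSE = 0.0Δ₀ = 0 cm⁻¹.
For low-spin the configuration is t2g^5 e_g^0: orbital energy -2.0 × 32080 = -64160 cm⁻¹, and 2 additional pairs relative to high-spin add 32940 cm⁻¹, giving -31220 cm⁻¹.
The difference is -31220 − (0) = -31220 cm⁻¹, so low-spin lies lower.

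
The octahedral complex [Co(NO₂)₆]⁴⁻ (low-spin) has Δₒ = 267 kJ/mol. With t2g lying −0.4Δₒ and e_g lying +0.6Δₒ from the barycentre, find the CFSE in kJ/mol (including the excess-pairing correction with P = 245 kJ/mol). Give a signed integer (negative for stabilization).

Each NO₂⁻ contributes -1; 6 × (-1) = -6. With overall charge -4, Co is in the +2 oxidation state.
Co sits in group 9; removing 2 electrons leaves Co²⁺ with 9 − 2 = 7 d electrons.
Configuration: t2g^6 e_g^1.
The orbital stabilization is -1.8Δₒ = -1.8 × 267 = -481 kJ/mol.
High-spin d⁷ would be t2g^5 e_g^2 with 2 pairs; low-spin has 3, so 1 excess pair costs +1P = +245 kJ/mol.
Combining: -481 + 245 = -236 kJ/mol.

-236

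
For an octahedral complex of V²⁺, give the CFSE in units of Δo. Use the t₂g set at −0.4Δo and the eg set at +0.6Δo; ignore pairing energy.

-1.2 Δo

V is in group 5, so V²⁺ is d³ (5 − 2 = 3).
Configuration: t₂g³ eg⁰.
CFSE = 3(-0.4Δo) + 0(0.6Δo) = -1.2Δo + 0.0Δo = -1.2Δo.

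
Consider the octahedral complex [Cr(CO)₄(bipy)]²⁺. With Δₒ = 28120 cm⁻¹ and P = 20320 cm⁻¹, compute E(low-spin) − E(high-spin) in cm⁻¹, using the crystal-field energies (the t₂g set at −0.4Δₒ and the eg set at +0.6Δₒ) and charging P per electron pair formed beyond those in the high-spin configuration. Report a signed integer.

-7800

Ligand charges: 4×(+0) from CO and 1×(+0) from bipy sum to +0; with overall charge +2, Cr is +2.
Cr sits in group 6; removing 2 electrons leaves Cr²⁺ with 6 − 2 = 4 d electrons.
In the high-spin limit (t₂g³ eg¹) the orbital term is -0.6Δₒ = -16872 cm⁻¹, with no excess pairing.
For low-spin the configuration is t₂g⁴ eg⁰: orbital energy -1.6 × 28120 = -44992 cm⁻¹, and 1 additional pair relative to high-spin adds 20320 cm⁻¹, giving -24672 cm⁻¹.
The difference is -24672 − (-16872) = -7800 cm⁻¹, so low-spin lies lower.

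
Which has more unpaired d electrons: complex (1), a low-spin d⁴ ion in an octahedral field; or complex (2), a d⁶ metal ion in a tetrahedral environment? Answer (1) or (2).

(1): t₂g⁴ eg⁰ → 2 unpaired.
(2): With tetrahedral geometry the complex is necessarily high-spin; e³ t₂³ → 4 unpaired.
So (2) has more unpaired electrons.

(2)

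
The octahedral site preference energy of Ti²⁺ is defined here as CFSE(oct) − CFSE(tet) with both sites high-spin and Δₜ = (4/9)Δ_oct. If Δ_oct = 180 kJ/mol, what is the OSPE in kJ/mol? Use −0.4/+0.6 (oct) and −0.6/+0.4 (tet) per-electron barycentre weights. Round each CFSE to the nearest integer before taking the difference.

-48

Group 4 minus oxidation state +2 gives a d² configuration for Ti²⁺.
Octahedral high-spin t2g^2 e_g^0: CFSE = -0.8 × 180 = -144 kJ/mol.
Tetrahedral e^2 t2^0 gives -1.2Δₜ = -1.2 × (4/9) × 180 = -96 kJ/mol.
OSPE = -144 − (-96) = -48 kJ/mol.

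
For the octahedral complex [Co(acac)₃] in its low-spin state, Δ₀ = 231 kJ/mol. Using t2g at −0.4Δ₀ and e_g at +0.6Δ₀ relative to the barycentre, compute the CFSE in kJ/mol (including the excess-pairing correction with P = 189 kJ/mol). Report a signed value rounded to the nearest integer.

-176

Each acac⁻ contributes -1; 3 × (-1) = -3. With overall charge +0, Co is in the +3 oxidation state.
Co is in group 9, so Co³⁺ is d⁶ (9 − 3 = 6).
The d⁶ electrons fill as t2g^6 e_g^0.
Orbital CFSE = 6(-0.4) + 0(0.6) = -2.4Δ₀ = -2.4 × 231 = -554 kJ/mol.
Relative to high-spin t2g^4 e_g^2 (1 paired), the low-spin configuration has 2 additional pairs, contributing +2 × 189 = +378 kJ/mol.
Combining: -554 + 378 = -176 kJ/mol.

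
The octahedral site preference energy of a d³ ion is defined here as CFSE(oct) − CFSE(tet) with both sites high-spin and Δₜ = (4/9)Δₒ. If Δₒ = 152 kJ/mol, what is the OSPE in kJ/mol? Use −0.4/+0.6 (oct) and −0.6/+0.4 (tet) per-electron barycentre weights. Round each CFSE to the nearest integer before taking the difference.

Octahedral high-spin t₂g³ eg⁰: CFSE = -1.2 × 152 = -182 kJ/mol.
In a tetrahedral site the filling is e² t₂¹: CFSE(tet) = -0.8Δₜ = -0.8 × (4/9)(152) = -54 kJ/mol.
OSPE = -182 − (-54) = -128 kJ/mol.

-128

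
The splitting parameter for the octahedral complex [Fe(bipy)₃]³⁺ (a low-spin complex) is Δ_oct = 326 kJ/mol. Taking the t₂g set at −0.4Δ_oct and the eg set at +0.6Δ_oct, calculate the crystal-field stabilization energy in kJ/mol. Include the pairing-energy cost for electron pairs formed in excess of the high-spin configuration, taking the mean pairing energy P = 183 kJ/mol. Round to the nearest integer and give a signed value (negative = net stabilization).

bipy is neutral, so the +3 overall charge sits on Fe: oxidation state +3.
Fe³⁺: group 8, so d-count = 8 − 3 = 5.
Configuration: t₂g⁵ eg⁰.
CFSE(orbital) = 5×(-0.4Δ_oct) + 0×(0.6Δ_oct) = -2.0Δ_oct; with Δ_oct = 326 kJ/mol that is -652 kJ/mol.
Relative to high-spin t₂g³ eg² (0 paired), the low-spin configuration has 2 additional pairs, contributing +2 × 183 = +366 kJ/mol.
Overall CFSE = -652 + 366 = -286 kJ/mol.

-286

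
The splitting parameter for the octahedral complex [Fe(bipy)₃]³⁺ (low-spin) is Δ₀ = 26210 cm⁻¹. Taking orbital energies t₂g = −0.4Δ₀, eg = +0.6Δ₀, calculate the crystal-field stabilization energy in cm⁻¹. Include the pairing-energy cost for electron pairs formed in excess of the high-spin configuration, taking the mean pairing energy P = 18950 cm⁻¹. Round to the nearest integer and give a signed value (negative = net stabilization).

bipy is neutral, so the +3 overall charge sits on Fe: oxidation state +3.
Fe³⁺: group 8, so d-count = 8 − 3 = 5.
Configuration: t₂g⁵ eg⁰.
The orbital stabilization is -2.0Δ₀ = -2.0 × 26210 = -52420 cm⁻¹.
Pairing penalty: 2 pairs vs 0 in the high-spin reference → 2 extra × P = 37900 cm⁻¹.
Net CFSE = -52420 + 37900 = -14520 cm⁻¹.

-14520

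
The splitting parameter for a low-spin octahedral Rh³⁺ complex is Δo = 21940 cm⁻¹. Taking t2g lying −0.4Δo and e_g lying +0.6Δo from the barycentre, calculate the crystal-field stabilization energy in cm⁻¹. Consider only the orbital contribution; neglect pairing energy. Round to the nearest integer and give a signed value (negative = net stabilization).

Rh³⁺: group 9, so d-count = 9 − 3 = 6.
Electron filling gives t2g^6 e_g^0.
CFSE(orbital) = 6×(-0.4Δo) + 0×(0.6Δo) = -2.4Δo; with Δo = 21940 cm⁻¹ that is -52656 cm⁻¹.

-52656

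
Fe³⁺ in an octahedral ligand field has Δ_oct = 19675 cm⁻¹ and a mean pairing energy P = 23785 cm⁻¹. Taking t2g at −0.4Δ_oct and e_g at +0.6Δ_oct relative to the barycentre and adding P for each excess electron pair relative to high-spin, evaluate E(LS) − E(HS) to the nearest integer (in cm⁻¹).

8220

Fe³⁺: group 8, so d-count = 8 − 3 = 5.
High-spin d⁵ fills as t2g^3 e_g^2 with CFSE 3(−0.4) + 2(+0.6) = 0.0Δ_oct = 0 cm⁻¹.
Low-spin t2g^5 e_g^0 gives -2.0Δ_oct = -39350 cm⁻¹, but forming 2 extra pairs costs 2P = 47570 cm⁻¹, so E(LS) = -39350 + 47570 = 8220 cm⁻¹.
The difference is 8220 − (0) = 8220 cm⁻¹, so high-spin lies lower.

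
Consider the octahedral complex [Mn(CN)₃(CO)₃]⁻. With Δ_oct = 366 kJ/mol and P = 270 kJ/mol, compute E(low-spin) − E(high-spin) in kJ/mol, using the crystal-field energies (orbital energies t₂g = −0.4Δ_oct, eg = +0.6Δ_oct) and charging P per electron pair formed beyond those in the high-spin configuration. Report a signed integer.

-192

Ligand charges: 3×(-1) from CN⁻ and 3×(+0) from CO sum to -3; with overall charge -1, Mn is +2.
Group 7 minus oxidation state +2 gives a d⁵ configuration for Mn²⁺.
High-spin: t₂g³ eg², CFSE = 0.0Δ_oct = 0 kJ/mol.
Low-spin: t₂g⁵ eg⁰, orbital CFSE = -2.0Δ_oct = -732 kJ/mol; plus 2 excess pairs × P = +540 kJ/mol; total -192 kJ/mol.
E(LS) − E(HS) = -192 − (0) = -192 kJ/mol.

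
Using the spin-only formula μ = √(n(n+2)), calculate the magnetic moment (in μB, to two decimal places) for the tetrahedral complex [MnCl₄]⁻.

4.90 μB

Each Cl⁻ contributes -1; 4 × (-1) = -4. With overall charge -1, Mn is in the +3 oxidation state.
Mn is in group 7, so Mn³⁺ is d⁴ (7 − 3 = 4).
With tetrahedral geometry the complex is necessarily high-spin.
Configuration: e² t₂² → 4 unpaired electrons.
μ(spin-only) = √[4(4+2)] = √24 ≈ 4.90 μB.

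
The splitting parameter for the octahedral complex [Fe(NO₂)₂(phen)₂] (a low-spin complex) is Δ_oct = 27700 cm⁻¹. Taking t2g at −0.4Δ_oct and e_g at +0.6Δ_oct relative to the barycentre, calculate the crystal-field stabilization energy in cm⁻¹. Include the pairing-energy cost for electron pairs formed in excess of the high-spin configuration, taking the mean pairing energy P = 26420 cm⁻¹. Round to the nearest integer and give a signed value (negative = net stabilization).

-13640

Ligand charges: 2×(-1) from NO₂⁻ and 2×(+0) from phen sum to -2; with overall charge +0, Fe is +2.
Fe is in group 8, so Fe²⁺ is d⁶ (8 − 2 = 6).
Configuration: t2g^6 e_g^0.
CFSE(orbital) = 6×(-0.4Δ_oct) + 0×(0.6Δ_oct) = -2.4Δ_oct; with Δ_oct = 27700 cm⁻¹ that is -66480 cm⁻¹.
Pairing penalty: 3 pairs vs 1 in the high-spin reference → 2 extra × P = 52840 cm⁻¹.
Overall CFSE = -66480 + 52840 = -13640 cm⁻¹.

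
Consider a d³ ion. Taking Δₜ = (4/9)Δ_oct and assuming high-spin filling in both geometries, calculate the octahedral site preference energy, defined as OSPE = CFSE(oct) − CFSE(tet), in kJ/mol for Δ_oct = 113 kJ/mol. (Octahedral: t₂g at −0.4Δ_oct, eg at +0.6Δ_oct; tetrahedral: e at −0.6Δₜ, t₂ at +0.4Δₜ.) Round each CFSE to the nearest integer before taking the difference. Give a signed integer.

-96

Octahedral high-spin t₂g³ eg⁰: CFSE = -1.2 × 113 = -136 kJ/mol.
In a tetrahedral site the filling is e² t₂¹: CFSE(tet) = -0.8Δₜ = -0.8 × (4/9)(113) = -40 kJ/mol.
OSPE = -136 − (-40) = -96 kJ/mol.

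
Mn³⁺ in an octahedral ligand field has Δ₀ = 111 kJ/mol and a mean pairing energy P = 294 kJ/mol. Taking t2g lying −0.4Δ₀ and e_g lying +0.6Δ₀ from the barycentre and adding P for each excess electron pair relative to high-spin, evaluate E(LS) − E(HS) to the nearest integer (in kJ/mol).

Group 7 minus oxidation state +3 gives a d⁴ configuration for Mn³⁺.
High-spin: t2g^3 e_g^1, CFSE = -0.6Δ₀ = -67 kJ/mol.
For low-spin the configuration is t2g^4 e_g^0: orbital energy -1.6 × 111 = -178 kJ/mol, and 1 additional pair relative to high-spin adds 294 kJ/mol, giving 116 kJ/mol.
The difference is 116 − (-67) = 183 kJ/mol, so high-spin lies lower.

183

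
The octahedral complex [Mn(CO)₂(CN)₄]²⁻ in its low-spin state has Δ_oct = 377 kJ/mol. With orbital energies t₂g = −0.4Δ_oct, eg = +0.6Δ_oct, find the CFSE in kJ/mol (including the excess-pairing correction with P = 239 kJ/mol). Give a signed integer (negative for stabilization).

-276

Ligand charges: 2×(+0) from CO and 4×(-1) from CN⁻ sum to -4; with overall charge -2, Mn is +2.
Group 7 minus oxidation state +2 gives a d⁵ configuration for Mn²⁺.
The d⁵ electrons fill as t₂g⁵ eg⁰.
The orbital stabilization is -2.0Δ_oct = -2.0 × 377 = -754 kJ/mol.
High-spin d⁵ would be t₂g³ eg² with 0 pairs; low-spin has 2, so 2 excess pairs cost +2P = +478 kJ/mol.
Net CFSE = -754 + 478 = -276 kJ/mol.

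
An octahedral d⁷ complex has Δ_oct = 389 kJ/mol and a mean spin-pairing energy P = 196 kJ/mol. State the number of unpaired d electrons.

1

With Δ_oct > P the complex is low-spin.
That gives t2g^6 e_g^1.
Unpaired electrons: 1.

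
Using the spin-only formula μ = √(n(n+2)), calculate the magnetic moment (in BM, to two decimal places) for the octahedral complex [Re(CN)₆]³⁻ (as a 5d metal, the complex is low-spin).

Each CN⁻ contributes -1; 6 × (-1) = -6. With overall charge -3, Re is in the +3 oxidation state.
Re³⁺: group 7, so d-count = 7 − 3 = 4.
Configuration: t2g^4 e_g^0 → 2 unpaired electrons.
μ(spin-only) = √[2(2+2)] = √8 ≈ 2.83 BM.

2.83 BM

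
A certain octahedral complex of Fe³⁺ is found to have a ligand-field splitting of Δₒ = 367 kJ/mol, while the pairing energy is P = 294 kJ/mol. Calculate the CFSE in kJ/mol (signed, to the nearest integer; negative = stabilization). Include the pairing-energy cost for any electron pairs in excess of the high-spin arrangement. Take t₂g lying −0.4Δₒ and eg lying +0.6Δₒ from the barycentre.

Fe sits in group 8; removing 3 electrons leaves Fe³⁺ with 8 − 3 = 5 d electrons.
Δₒ > P, so pairing is preferred: the ground state is low-spin.
Filling d⁵ accordingly: t₂g⁵ eg⁰.
Orbital CFSE = -2.0Δₒ = -2.0 × 367 = -734 kJ/mol.
Excess pairs vs high-spin: 2 − 0 = 2; pairing cost = +588 kJ/mol.
Net CFSE = -734 + 588 = -146 kJ/mol.

-146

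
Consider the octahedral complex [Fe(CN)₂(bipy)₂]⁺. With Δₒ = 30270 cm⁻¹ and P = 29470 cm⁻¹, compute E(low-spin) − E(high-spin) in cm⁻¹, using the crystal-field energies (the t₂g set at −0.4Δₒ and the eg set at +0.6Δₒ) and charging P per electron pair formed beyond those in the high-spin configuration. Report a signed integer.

Ligand charges: 2×(-1) from CN⁻ and 2×(+0) from bipy sum to -2; with overall charge +1, Fe is +3.
Fe sits in group 8; removing 3 electrons leaves Fe³⁺ with 8 − 3 = 5 d electrons.
High-spin d⁵ fills as t₂g³ eg² with CFSE 3(−0.4) + 2(+0.6) = 0.0Δₒ = 0 cm⁻¹.
Low-spin: t₂g⁵ eg⁰, orbital CFSE = -2.0Δₒ = -60540 cm⁻¹; plus 2 excess pairs × P = +58940 cm⁻¹; total -1600 cm⁻¹.
The difference is -1600 − (0) = -1600 cm⁻¹, so low-spin lies lower.

-1600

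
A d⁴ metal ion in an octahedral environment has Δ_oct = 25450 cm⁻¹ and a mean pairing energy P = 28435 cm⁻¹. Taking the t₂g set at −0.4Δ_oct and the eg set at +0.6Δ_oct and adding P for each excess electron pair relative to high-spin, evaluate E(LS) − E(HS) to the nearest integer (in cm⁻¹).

2985

In the high-spin limit (t₂g³ eg¹) the orbital term is -0.6Δ_oct = -15270 cm⁻¹, with no excess pairing.
For low-spin the configuration is t₂g⁴ eg⁰: orbital energy -1.6 × 25450 = -40720 cm⁻¹, and 1 additional pair relative to high-spin adds 28435 cm⁻¹, giving -12285 cm⁻¹.
The difference is -12285 − (-15270) = 2985 cm⁻¹, so high-spin lies lower.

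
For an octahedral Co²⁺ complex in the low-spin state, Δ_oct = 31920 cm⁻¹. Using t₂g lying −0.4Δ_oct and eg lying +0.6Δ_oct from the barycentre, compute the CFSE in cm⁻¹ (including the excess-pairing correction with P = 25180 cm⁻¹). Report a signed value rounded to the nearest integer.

Group 9 minus oxidation state +2 gives a d⁷ configuration for Co²⁺.
Electron filling gives t₂g⁶ eg¹.
CFSE(orbital) = 6×(-0.4Δ_oct) + 1×(0.6Δ_oct) = -1.8Δ_oct; with Δ_oct = 31920 cm⁻¹ that is -57456 cm⁻¹.
Pairing penalty: 3 pairs vs 2 in the high-spin reference → 1 extra × P = 25180 cm⁻¹.
Overall CFSE = -57456 + 25180 = -32276 cm⁻¹.

-32276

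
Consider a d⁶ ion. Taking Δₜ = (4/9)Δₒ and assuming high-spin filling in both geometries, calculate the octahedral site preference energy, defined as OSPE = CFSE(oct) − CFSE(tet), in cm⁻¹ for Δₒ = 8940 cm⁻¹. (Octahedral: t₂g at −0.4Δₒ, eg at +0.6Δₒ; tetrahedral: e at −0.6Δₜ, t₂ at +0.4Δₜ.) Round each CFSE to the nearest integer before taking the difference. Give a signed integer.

Octahedral high-spin t₂g⁴ eg²: CFSE = -0.4 × 8940 = -3576 cm⁻¹.
Tetrahedral e³ t₂³ gives -0.6Δₜ = -0.6 × (4/9) × 8940 = -2384 cm⁻¹.
OSPE = -3576 − (-2384) = -1192 cm⁻¹.

-1192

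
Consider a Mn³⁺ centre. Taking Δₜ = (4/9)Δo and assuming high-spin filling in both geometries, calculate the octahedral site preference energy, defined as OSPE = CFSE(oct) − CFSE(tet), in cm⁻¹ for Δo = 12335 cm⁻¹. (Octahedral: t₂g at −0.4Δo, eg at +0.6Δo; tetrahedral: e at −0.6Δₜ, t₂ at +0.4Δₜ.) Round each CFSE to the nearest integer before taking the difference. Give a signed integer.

-5208

Mn is in group 7, so Mn³⁺ is d⁴ (7 − 3 = 4).
Octahedral (high-spin): t₂g³ eg¹, CFSE = 3(−0.4) + 1(+0.6) = -0.6Δo = -0.6 × 12335 = -7401 cm⁻¹.
Tetrahedral e² t₂² gives -0.4Δₜ = -0.4 × (4/9) × 12335 = -2193 cm⁻¹.
OSPE = CFSE(oct) − CFSE(tet) = -7401 − (-2193) = -5208 cm⁻¹.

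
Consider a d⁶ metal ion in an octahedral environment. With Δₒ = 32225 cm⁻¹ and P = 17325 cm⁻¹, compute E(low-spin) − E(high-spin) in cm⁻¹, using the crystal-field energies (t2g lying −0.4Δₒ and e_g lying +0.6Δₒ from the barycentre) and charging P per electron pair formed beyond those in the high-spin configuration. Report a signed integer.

High-spin: t2g^4 e_g^2, CFSE = -0.4Δₒ = -12890 cm⁻¹.
For low-spin the configuration is t2g^6 e_g^0: orbital energy -2.4 × 32225 = -77340 cm⁻¹, and 2 additional pairs relative to high-spin add 34650 cm⁻¹, giving -42690 cm⁻¹.
E(LS) − E(HS) = -42690 − (-12890) = -29800 cm⁻¹.

-29800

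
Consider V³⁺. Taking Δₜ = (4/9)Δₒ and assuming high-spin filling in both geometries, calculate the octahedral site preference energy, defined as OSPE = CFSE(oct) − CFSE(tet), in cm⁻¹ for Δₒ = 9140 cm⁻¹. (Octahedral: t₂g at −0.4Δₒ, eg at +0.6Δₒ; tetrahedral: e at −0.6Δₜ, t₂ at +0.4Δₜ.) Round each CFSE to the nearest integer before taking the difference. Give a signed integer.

V is in group 5, so V³⁺ is d² (5 − 3 = 2).
Octahedral high-spin t2g^2 e_g^0: CFSE = -0.8 × 9140 = -7312 cm⁻¹.
In a tetrahedral site the filling is e^2 t2^0: CFSE(tet) = -1.2Δₜ = -1.2 × (4/9)(9140) = -4875 cm⁻¹.
OSPE = -7312 − (-4875) = -2437 cm⁻¹.

-2437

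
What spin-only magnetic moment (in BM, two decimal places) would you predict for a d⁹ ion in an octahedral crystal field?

For octahedral d⁹ the high- and low-spin configurations coincide.
Configuration: t2g^6 e_g^3 → 1 unpaired electron.
μ(spin-only) = √[1(1+2)] = √3 ≈ 1.73 BM.

1.73 BM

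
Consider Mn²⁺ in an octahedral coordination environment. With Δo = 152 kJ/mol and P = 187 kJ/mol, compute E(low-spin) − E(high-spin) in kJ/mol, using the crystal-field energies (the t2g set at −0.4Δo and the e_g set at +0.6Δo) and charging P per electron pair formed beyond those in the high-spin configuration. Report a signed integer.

Mn²⁺: group 7, so d-count = 7 − 2 = 5.
In the high-spin limit (t2g^3 e_g^2) the orbital term is 0.0Δo = 0 kJ/mol, with no excess pairing.
Low-spin t2g^5 e_g^0 gives -2.0Δo = -304 kJ/mol, but forming 2 extra pairs costs 2P = 374 kJ/mol, so E(LS) = -304 + 374 = 70 kJ/mol.
The difference is 70 − (0) = 70 kJ/mol, so high-spin lies lower.

70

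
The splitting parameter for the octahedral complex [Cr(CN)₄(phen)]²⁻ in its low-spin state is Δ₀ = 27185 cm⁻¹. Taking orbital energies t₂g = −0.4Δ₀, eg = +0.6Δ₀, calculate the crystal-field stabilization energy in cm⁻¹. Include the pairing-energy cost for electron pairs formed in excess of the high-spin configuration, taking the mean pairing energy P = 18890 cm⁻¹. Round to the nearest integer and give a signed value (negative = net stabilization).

Ligand charges: 4×(-1) from CN⁻ and 1×(+0) from phen sum to -4; with overall charge -2, Cr is +2.
Cr is in group 6, so Cr²⁺ is d⁴ (6 − 2 = 4).
The d⁴ electrons fill as t₂g⁴ eg⁰.
Orbital CFSE = 4(-0.4) + 0(0.6) = -1.6Δ₀ = -1.6 × 27185 = -43496 cm⁻¹.
High-spin d⁴ would be t₂g³ eg¹ with 0 pairs; low-spin has 1, so 1 excess pair costs +1P = +18890 cm⁻¹.
Net CFSE = -43496 + 18890 = -24606 cm⁻¹.

-24606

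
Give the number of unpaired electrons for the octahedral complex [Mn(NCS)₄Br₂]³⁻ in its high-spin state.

4

Ligand charges: 4×(-1) from NCS⁻ and 2×(-1) from Br⁻ sum to -6; with overall charge -3, Mn is +3.
Mn³⁺: group 7, so d-count = 7 − 3 = 4.
Configuration: t₂g³ eg¹, giving 4 unpaired electrons.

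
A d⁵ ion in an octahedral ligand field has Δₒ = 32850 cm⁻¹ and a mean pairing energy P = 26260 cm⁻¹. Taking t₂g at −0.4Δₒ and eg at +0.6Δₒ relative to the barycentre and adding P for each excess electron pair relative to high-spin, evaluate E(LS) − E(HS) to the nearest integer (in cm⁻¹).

In the high-spin limit (t₂g³ eg²) the orbital term is 0.0Δₒ = 0 cm⁻¹, with no excess pairing.
For low-spin the configuration is t₂g⁵ eg⁰: orbital energy -2.0 × 32850 = -65700 cm⁻¹, and 2 additional pairs relative to high-spin add 52520 cm⁻¹, giving -13180 cm⁻¹.
The difference is -13180 − (0) = -13180 cm⁻¹, so low-spin lies lower.

-13180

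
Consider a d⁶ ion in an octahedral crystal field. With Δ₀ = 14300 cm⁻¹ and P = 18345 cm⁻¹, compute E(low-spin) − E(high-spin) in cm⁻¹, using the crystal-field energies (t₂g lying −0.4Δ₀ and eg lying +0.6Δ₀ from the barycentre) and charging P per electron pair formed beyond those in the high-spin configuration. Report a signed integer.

8090

In the high-spin limit (t₂g⁴ eg²) the orbital term is -0.4Δ₀ = -5720 cm⁻¹, with no excess pairing.
For low-spin the configuration is t₂g⁶ eg⁰: orbital energy -2.4 × 14300 = -34320 cm⁻¹, and 2 additional pairs relative to high-spin add 36690 cm⁻¹, giving 2370 cm⁻¹.
Thus E(LS) − E(HS) = 8090 cm⁻¹.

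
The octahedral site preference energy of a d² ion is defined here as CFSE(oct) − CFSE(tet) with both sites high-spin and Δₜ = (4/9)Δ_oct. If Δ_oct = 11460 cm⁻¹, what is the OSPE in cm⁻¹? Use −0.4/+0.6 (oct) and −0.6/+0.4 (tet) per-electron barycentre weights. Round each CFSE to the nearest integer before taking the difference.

In an octahedral site d² (HS) is t₂g² eg⁰, giving CFSE(oct) = -0.8Δ_oct = -9168 cm⁻¹.
Tetrahedral e² t₂⁰ gives -1.2Δₜ = -1.2 × (4/9) × 11460 = -6112 cm⁻¹.
OSPE = CFSE(oct) − CFSE(tet) = -9168 − (-6112) = -3056 cm⁻¹.

-3056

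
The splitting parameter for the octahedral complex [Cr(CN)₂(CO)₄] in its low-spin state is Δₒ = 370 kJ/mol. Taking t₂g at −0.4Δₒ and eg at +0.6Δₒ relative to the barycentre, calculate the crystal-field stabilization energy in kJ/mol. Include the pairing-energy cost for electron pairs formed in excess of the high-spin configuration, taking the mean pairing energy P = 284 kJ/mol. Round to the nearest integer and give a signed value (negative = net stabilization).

Ligand charges: 2×(-1) from CN⁻ and 4×(+0) from CO sum to -2; with overall charge +0, Cr is +2.
Cr is in group 6, so Cr²⁺ is d⁴ (6 − 2 = 4).
Electron filling gives t₂g⁴ eg⁰.
The orbital stabilization is -1.6Δₒ = -1.6 × 370 = -592 kJ/mol.
Relative to high-spin t₂g³ eg¹ (0 paired), the low-spin configuration has 1 additional pair, contributing +1 × 284 = +284 kJ/mol.
Net CFSE = -592 + 284 = -308 kJ/mol.

-308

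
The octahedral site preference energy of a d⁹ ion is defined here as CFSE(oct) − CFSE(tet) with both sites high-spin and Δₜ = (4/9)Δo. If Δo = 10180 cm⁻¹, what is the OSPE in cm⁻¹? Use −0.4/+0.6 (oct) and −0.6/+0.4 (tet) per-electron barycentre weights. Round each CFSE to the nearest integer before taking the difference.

-4298

In an octahedral site d⁹ (HS) is t2g^6 e_g^3, giving CFSE(oct) = -0.6Δo = -6108 cm⁻¹.
In a tetrahedral site the filling is e^4 t2^5: CFSE(tet) = -0.4Δₜ = -0.4 × (4/9)(10180) = -1810 cm⁻¹.
OSPE = -6108 − (-1810) = -4298 cm⁻¹.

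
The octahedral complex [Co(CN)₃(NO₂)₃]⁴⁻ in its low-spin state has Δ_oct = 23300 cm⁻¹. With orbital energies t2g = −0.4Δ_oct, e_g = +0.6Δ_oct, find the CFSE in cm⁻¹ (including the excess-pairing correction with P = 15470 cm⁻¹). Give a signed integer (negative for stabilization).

-26470

Ligand charges: 3×(-1) from CN⁻ and 3×(-1) from NO₂⁻ sum to -6; with overall charge -4, Co is +2.
Co is in group 9, so Co²⁺ is d⁷ (9 − 2 = 7).
The d⁷ electrons fill as t2g^6 e_g^1.
Orbital CFSE = 6(-0.4) + 1(0.6) = -1.8Δ_oct = -1.8 × 23300 = -41940 cm⁻¹.
Pairing penalty: 3 pairs vs 2 in the high-spin reference → 1 extra × P = 15470 cm⁻¹.
Overall CFSE = -41940 + 15470 = -26470 cm⁻¹.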